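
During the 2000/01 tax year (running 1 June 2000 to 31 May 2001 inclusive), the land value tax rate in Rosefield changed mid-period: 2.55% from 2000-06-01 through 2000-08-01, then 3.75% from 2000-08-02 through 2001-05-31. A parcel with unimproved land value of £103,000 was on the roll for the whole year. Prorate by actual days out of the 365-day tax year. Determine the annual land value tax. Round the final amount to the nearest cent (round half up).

£3,652.55

2000-06-01 to 2000-08-01: 62 days at 2.55% → £103,000 × 2.55% × 62/365 = £446.1452
2000-08-02 to 2001-05-31: 303 days at 3.75% → £103,000 × 3.75% × 303/365 = £3,206.4041
Total = £3,652.5493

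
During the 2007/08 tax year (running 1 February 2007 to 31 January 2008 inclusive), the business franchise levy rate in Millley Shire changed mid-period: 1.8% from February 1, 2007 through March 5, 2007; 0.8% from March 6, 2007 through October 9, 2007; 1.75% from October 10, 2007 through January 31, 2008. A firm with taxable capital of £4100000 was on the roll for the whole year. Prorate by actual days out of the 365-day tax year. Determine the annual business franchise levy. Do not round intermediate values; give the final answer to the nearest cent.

£48672.05

February 1 – March 5, 2007: 33 days at 1.8% → £4100000 × 1.8% × 33/365 = £6672.3288
March 6 – October 9, 2007: 218 days at 0.8% → £4100000 × 0.8% × 218/365 = £19590.1370
October 10, 2007 – January 31, 2008: 114 days at 1.75% → £4100000 × 1.75% × 114/365 = £22409.5890
Total = £48672.0548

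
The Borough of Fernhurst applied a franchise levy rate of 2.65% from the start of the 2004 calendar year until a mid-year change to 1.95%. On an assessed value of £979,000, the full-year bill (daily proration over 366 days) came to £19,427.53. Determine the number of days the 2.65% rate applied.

Let d = days at the first rate; then 366 − d days at the second rate.
£979,000 × [2.65%·d + 1.95%·(366−d)] / 366 = £19,427.53
Solving gives d = 18, so the new rate took effect on 19 January 2004.

18 days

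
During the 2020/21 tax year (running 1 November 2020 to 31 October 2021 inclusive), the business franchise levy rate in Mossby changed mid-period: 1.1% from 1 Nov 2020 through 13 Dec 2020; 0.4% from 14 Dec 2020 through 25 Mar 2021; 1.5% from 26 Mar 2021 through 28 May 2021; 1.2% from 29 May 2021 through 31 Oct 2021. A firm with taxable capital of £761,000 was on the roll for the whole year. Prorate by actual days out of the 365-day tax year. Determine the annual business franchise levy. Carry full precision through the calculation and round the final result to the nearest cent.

£7,741.35

1 Nov – 13 Dec 2020: 43 days at 1.1% → £761,000 × 1.1% × 43/365 = £986.1726
14 Dec 2020 – 25 Mar 2021: 102 days at 0.4% → £761,000 × 0.4% × 102/365 = £850.6521
26 Mar – 28 May 2021: 64 days at 1.5% → £761,000 × 1.5% × 64/365 = £2,001.5342
29 May – 31 Oct 2021: 156 days at 1.2% → £761,000 × 1.2% × 156/365 = £3,902.9918
Total = £7,741.3507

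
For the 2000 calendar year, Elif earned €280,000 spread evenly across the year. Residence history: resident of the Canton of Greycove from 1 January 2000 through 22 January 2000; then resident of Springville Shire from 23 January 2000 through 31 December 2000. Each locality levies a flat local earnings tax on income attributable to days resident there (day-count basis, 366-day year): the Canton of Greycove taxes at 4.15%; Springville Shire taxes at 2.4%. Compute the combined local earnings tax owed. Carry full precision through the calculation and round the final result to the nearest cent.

€7,014.54

The Canton of Greycove, 1 January – 22 January 2000: 22 days → €280,000 × 4.15% × 22/366 = €698.4699
Springville Shire, 23 January – 31 December 2000: 344 days → €280,000 × 2.4% × 344/366 = €6,316.0656
Total = €7,014.5355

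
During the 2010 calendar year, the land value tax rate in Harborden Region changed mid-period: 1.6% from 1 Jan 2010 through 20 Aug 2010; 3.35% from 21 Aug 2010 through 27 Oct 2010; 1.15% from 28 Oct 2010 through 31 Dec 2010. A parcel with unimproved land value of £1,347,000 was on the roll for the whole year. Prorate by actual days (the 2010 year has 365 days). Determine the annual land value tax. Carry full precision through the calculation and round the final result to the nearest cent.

1 Jan – 20 Aug 2010: 232 days at 1.6% → £1,347,000 × 1.6% × 232/365 = £13,698.8055
21 Aug – 27 Oct 2010: 68 days at 3.35% → £1,347,000 × 3.35% × 68/365 = £8,406.7562
28 Oct – 31 Dec 2010: 65 days at 1.15% → £1,347,000 × 1.15% × 65/365 = £2,758.5822
Total = £24,864.1438

£24,864.14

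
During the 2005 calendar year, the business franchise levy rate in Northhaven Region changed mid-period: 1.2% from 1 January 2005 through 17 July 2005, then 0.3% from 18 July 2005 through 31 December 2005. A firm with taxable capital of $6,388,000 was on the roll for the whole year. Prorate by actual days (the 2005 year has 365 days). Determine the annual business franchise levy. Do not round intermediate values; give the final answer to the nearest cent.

1 January – 17 July 2005: 198 days at 1.2% → $6,388,000 × 1.2% × 198/365 = $41,583.2548
18 July – 31 December 2005: 167 days at 0.3% → $6,388,000 × 0.3% × 167/365 = $8,768.1863
Total = $50,351.4411

$50,351.44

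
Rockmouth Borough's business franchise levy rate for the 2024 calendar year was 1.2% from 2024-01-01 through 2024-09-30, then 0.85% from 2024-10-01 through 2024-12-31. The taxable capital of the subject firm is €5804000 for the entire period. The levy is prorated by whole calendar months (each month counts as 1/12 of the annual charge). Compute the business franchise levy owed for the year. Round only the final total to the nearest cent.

€64569.50

2024-01-01 to 2024-09-30: 9 months at 1.2% → €5804000 × 1.2% × 9/12 = €52236.0000
2024-10-01 to 2024-12-31: 3 months at 0.85% → €5804000 × 0.85% × 3/12 = €12333.5000
Total = €64569.5000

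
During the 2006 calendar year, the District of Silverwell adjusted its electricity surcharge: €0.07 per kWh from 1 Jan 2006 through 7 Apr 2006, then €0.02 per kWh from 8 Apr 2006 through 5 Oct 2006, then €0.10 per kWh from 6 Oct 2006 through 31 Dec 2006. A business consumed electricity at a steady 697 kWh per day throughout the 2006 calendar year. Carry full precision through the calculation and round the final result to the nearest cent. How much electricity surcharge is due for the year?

€13,319.67

1 Jan – 7 Apr 2006: 97 days × 697 kWh/day = 67,609 kWh at €0.07/kWh → €4,732.63
8 Apr – 5 Oct 2006: 181 days × 697 kWh/day = 126,157 kWh at €0.02/kWh → €2,523.14
6 Oct – 31 Dec 2006: 87 days × 697 kWh/day = 60,639 kWh at €0.10/kWh → €6,063.90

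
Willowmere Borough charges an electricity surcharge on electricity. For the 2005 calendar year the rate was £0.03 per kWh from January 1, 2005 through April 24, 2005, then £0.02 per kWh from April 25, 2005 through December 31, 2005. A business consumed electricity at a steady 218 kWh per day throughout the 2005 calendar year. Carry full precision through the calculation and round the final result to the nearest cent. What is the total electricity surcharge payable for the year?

£1,839.92

January 1 – April 24, 2005: 114 days × 218 kWh/day = 24,852 kWh at £0.03/kWh → £745.56
April 25 – December 31, 2005: 251 days × 218 kWh/day = 54,718 kWh at £0.02/kWh → £1,094.36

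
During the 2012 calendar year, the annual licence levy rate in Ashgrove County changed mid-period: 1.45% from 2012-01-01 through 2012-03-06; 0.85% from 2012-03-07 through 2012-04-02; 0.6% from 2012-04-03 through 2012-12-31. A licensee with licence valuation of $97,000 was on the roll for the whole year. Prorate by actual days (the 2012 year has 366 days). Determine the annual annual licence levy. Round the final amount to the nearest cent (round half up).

2012-01-01 to 2012-03-06: 66 days at 1.45% → $97,000 × 1.45% × 66/366 = $253.6311
2012-03-07 to 2012-04-02: 27 days at 0.85% → $97,000 × 0.85% × 27/366 = $60.8238
2012-04-03 to 2012-12-31: 273 days at 0.6% → $97,000 × 0.6% × 273/366 = $434.1148
Total = $748.5697

$748.57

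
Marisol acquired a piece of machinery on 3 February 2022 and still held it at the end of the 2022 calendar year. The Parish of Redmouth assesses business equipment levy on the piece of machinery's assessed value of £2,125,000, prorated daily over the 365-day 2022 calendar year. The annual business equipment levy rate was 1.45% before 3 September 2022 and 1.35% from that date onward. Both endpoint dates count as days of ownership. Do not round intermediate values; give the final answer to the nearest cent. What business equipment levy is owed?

£27,328.08

3 February – 2 September 2022: 212 days at 1.45% → £2,125,000 × 1.45% × 212/365 = £17,896.5753
3 September – 31 December 2022: 120 days at 1.35% → £2,125,000 × 1.35% × 120/365 = £9,431.5068
Total = £27,328.0822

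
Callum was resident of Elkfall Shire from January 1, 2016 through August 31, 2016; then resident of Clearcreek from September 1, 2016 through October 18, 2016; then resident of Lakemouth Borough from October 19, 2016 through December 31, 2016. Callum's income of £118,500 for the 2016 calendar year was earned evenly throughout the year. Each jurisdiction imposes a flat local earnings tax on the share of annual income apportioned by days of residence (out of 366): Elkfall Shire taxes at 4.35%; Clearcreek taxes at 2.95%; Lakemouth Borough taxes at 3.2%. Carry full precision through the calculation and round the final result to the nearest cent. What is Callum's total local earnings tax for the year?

£4,661.65

Elkfall Shire, January 1 – August 31, 2016: 244 days → £118,500 × 4.35% × 244/366 = £3,436.5000
Clearcreek, September 1 – October 18, 2016: 48 days → £118,500 × 2.95% × 48/366 = £458.4590
Lakemouth Borough, October 19 – December 31, 2016: 74 days → £118,500 × 3.2% × 74/366 = £766.6885
Total = £4,661.6475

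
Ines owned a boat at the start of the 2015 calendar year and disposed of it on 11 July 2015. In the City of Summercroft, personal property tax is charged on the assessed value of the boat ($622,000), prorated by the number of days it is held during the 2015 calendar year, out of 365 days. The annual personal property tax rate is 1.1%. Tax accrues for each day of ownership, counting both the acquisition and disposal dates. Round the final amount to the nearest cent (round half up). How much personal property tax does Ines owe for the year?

$3,599.08

Days held (1 January – 11 July 2015): 192 out of 365
Tax = $622,000 × 1.1% × 192/365 = $3,599.0795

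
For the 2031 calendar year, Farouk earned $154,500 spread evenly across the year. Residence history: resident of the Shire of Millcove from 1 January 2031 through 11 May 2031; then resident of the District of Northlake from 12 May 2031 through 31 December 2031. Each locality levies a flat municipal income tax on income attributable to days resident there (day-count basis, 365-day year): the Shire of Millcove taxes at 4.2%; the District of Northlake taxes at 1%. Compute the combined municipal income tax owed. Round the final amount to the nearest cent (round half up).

$3,319.42

The Shire of Millcove, 1 January – 11 May 2031: 131 days → $154,500 × 4.2% × 131/365 = $2,328.9288
The District of Northlake, 12 May – 31 December 2031: 234 days → $154,500 × 1% × 234/365 = $990.4932
Total = $3,319.4219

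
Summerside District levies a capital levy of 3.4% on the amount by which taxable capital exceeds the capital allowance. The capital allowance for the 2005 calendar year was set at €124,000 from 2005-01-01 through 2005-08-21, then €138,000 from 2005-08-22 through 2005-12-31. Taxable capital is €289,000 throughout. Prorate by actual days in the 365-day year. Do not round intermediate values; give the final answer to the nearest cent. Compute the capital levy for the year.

2005-01-01 to 2005-08-21: 233 days, exemption €124,000 → (€289,000 − €124,000) × 3.4% × 233/365 = €3,581.1781
2005-08-22 to 2005-12-31: 132 days, exemption €138,000 → (€289,000 − €138,000) × 3.4% × 132/365 = €1,856.6795
Total = €5,437.8575

€5,437.86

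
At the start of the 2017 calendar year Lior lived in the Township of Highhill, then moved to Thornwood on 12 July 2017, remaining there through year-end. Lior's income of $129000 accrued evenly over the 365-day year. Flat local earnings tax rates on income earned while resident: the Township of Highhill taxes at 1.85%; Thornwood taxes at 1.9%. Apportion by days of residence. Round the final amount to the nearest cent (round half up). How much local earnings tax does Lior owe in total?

The Township of Highhill, 1 January – 11 July 2017: 192 days → $129000 × 1.85% × 192/365 = $1255.3644
Thornwood, 12 July – 31 December 2017: 173 days → $129000 × 1.9% × 173/365 = $1161.7068
Total = $2417.0712

$2417.07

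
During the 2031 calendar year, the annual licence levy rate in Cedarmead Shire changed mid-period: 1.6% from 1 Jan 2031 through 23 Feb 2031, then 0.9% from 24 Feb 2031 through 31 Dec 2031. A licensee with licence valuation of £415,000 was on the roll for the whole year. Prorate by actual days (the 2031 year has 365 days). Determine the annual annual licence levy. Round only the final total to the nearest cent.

1 Jan – 23 Feb 2031: 54 days at 1.6% → £415,000 × 1.6% × 54/365 = £982.3562
24 Feb – 31 Dec 2031: 311 days at 0.9% → £415,000 × 0.9% × 311/365 = £3,182.4247
Total = £4,164.7808

£4,164.78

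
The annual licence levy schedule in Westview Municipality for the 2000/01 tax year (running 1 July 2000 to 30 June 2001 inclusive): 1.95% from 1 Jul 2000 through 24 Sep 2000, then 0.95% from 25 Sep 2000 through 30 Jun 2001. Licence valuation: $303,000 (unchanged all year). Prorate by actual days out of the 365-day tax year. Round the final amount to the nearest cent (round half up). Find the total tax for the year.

1 Jul – 24 Sep 2000: 86 days at 1.95% → $303,000 × 1.95% × 86/365 = $1,392.1397
25 Sep 2000 – 30 Jun 2001: 279 days at 0.95% → $303,000 × 0.95% × 279/365 = $2,200.2781
Total = $3,592.4178

$3,592.42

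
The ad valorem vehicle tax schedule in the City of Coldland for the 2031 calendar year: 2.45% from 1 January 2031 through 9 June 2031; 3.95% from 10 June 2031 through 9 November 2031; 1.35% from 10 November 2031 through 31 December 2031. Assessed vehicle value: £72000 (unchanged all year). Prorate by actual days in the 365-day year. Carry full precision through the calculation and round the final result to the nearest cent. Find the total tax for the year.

1 January – 9 June 2031: 160 days at 2.45% → £72000 × 2.45% × 160/365 = £773.2603
10 June – 9 November 2031: 153 days at 3.95% → £72000 × 3.95% × 153/365 = £1192.1425
10 November – 31 December 2031: 52 days at 1.35% → £72000 × 1.35% × 52/365 = £138.4767
Total = £2103.8795

£2103.88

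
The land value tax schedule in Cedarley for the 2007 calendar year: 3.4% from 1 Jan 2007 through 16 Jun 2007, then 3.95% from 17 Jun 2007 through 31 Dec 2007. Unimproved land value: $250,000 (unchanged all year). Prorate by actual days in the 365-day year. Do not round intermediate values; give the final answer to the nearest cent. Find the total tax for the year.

1 Jan – 16 Jun 2007: 167 days at 3.4% → $250,000 × 3.4% × 167/365 = $3,889.0411
17 Jun – 31 Dec 2007: 198 days at 3.95% → $250,000 × 3.95% × 198/365 = $5,356.8493
Total = $9,245.8904

$9,245.89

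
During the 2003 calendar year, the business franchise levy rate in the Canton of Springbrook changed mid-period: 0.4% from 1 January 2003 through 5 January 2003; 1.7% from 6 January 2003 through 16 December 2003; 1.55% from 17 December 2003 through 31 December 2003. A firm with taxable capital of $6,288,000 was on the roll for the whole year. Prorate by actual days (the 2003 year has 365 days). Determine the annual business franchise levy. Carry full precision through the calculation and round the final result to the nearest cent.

$105,388.60

1 January – 5 January 2003: 5 days at 0.4% → $6,288,000 × 0.4% × 5/365 = $344.5479
6 January – 16 December 2003: 345 days at 1.7% → $6,288,000 × 1.7% × 345/365 = $101,038.6849
17 December – 31 December 2003: 15 days at 1.55% → $6,288,000 × 1.55% × 15/365 = $4,005.3699
Total = $105,388.6027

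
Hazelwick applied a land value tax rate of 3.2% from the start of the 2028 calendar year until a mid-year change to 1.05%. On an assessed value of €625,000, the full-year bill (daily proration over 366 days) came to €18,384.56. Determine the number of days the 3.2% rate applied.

Let d = days at the first rate; then 366 − d days at the second rate.
€625,000 × [3.2%·d + 1.05%·(366−d)] / 366 = €18,384.56
Solving gives d = 322, so the new rate took effect on 18 November 2028.

322 days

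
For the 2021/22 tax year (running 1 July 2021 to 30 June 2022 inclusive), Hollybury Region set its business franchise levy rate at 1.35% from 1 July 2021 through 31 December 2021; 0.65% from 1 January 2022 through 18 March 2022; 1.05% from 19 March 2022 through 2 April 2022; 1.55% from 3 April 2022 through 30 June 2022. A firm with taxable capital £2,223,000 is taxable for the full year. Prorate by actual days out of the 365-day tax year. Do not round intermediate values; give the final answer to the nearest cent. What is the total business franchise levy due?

1 July – 31 December 2021: 184 days at 1.35% → £2,223,000 × 1.35% × 184/365 = £15,128.5808
1 January – 18 March 2022: 77 days at 0.65% → £2,223,000 × 0.65% × 77/365 = £3,048.2507
19 March – 2 April 2022: 15 days at 1.05% → £2,223,000 × 1.05% × 15/365 = £959.2397
3 April – 30 June 2022: 89 days at 1.55% → £2,223,000 × 1.55% × 89/365 = £8,401.7219
Total = £27,537.7932

£27,537.79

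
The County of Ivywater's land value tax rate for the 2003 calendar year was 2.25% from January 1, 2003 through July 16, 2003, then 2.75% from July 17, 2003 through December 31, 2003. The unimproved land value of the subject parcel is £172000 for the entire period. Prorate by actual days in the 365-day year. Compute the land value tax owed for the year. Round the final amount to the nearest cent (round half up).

January 1 – July 16, 2003: 197 days at 2.25% → £172000 × 2.25% × 197/365 = £2088.7397
July 17 – December 31, 2003: 168 days at 2.75% → £172000 × 2.75% × 168/365 = £2177.0959
Total = £4265.8356

£4265.84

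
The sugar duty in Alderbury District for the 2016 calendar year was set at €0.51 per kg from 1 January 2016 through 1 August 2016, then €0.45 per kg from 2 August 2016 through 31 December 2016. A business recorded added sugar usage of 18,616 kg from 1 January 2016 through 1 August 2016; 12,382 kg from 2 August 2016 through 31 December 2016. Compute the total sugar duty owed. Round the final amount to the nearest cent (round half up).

€15,066.06

1 January – 1 August 2016: 18,616 kg at €0.51/kg → €9,494.16
2 August – 31 December 2016: 12,382 kg at €0.45/kg → €5,571.90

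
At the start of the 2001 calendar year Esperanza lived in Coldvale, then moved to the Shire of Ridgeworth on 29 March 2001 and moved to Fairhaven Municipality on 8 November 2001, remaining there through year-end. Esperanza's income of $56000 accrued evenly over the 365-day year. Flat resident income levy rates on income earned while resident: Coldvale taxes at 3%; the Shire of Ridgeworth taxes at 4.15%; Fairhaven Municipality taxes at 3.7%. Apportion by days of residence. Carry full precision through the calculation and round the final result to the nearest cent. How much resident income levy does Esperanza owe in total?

$2133.22

Coldvale, 1 January – 28 March 2001: 87 days → $56000 × 3% × 87/365 = $400.4384
The Shire of Ridgeworth, 29 March – 7 November 2001: 224 days → $56000 × 4.15% × 224/365 = $1426.2356
Fairhaven Municipality, 8 November – 31 December 2001: 54 days → $56000 × 3.7% × 54/365 = $306.5425
Total = $2133.2164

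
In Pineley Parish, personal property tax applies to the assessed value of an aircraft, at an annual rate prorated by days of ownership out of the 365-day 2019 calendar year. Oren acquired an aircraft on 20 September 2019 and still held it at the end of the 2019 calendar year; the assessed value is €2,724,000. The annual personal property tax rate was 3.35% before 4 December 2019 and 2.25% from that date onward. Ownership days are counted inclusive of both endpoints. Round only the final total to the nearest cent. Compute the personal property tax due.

20 September – 3 December 2019: 75 days at 3.35% → €2,724,000 × 3.35% × 75/365 = €18,750.8219
4 December – 31 December 2019: 28 days at 2.25% → €2,724,000 × 2.25% × 28/365 = €4,701.6986
Total = €23,452.5205

€23,452.52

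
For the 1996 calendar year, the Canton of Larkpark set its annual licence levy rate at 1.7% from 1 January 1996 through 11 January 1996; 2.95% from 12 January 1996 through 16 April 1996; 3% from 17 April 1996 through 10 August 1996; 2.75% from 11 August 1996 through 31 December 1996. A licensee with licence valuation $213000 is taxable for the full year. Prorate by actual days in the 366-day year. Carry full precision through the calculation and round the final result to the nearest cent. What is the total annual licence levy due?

1 January – 11 January 1996: 11 days at 1.7% → $213000 × 1.7% × 11/366 = $108.8279
12 January – 16 April 1996: 96 days at 2.95% → $213000 × 2.95% × 96/366 = $1648.1311
17 April – 10 August 1996: 116 days at 3% → $213000 × 3% × 116/366 = $2025.2459
11 August – 31 December 1996: 143 days at 2.75% → $213000 × 2.75% × 143/366 = $2288.5861
Total = $6070.7910

$6070.79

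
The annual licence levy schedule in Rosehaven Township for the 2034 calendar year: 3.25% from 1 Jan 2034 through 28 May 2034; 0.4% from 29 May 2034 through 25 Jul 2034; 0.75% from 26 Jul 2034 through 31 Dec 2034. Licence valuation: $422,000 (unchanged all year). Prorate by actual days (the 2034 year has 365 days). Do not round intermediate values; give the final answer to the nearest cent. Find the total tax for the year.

$7,208.11

1 Jan – 28 May 2034: 148 days at 3.25% → $422,000 × 3.25% × 148/365 = $5,561.1507
29 May – 25 Jul 2034: 58 days at 0.4% → $422,000 × 0.4% × 58/365 = $268.2301
26 Jul – 31 Dec 2034: 159 days at 0.75% → $422,000 × 0.75% × 159/365 = $1,378.7260
Total = $7,208.1068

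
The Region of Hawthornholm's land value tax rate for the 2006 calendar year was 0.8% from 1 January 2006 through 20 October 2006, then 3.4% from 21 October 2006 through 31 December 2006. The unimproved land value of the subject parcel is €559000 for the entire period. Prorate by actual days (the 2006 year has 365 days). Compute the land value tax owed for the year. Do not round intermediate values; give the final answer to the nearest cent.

€7338.98

1 January – 20 October 2006: 293 days at 0.8% → €559000 × 0.8% × 293/365 = €3589.8521
21 October – 31 December 2006: 72 days at 3.4% → €559000 × 3.4% × 72/365 = €3749.1288
Total = €7338.9808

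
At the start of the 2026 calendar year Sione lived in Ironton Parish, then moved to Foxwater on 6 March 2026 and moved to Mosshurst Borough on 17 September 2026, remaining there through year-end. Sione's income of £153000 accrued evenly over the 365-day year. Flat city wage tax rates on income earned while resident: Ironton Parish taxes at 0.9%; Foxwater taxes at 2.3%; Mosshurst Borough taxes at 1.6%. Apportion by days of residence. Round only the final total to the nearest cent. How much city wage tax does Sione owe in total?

Ironton Parish, 1 January – 5 March 2026: 64 days → £153000 × 0.9% × 64/365 = £241.4466
Foxwater, 6 March – 16 September 2026: 195 days → £153000 × 2.3% × 195/365 = £1880.0137
Mosshurst Borough, 17 September – 31 December 2026: 106 days → £153000 × 1.6% × 106/365 = £710.9260
Total = £2832.3863

£2832.39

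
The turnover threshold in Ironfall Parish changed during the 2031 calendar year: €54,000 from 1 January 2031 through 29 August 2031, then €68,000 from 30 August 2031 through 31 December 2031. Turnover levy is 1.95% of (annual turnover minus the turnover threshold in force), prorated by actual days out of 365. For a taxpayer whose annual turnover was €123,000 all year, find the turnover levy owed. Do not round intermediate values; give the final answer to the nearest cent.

1 January – 29 August 2031: 241 days, exemption €54,000 → (€123,000 − €54,000) × 1.95% × 241/365 = €888.3986
30 August – 31 December 2031: 124 days, exemption €68,000 → (€123,000 − €68,000) × 1.95% × 124/365 = €364.3562
Total = €1,252.7548

€1,252.75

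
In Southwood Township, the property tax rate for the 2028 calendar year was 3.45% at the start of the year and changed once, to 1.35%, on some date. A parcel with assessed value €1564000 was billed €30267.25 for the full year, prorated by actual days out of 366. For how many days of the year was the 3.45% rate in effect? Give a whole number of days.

Let d = days at the first rate; then 366 − d days at the second rate.
€1564000 × [3.45%·d + 1.35%·(366−d)] / 366 = €30267.25
Solving gives d = 102, so the new rate took effect on 12 April 2028.

102 days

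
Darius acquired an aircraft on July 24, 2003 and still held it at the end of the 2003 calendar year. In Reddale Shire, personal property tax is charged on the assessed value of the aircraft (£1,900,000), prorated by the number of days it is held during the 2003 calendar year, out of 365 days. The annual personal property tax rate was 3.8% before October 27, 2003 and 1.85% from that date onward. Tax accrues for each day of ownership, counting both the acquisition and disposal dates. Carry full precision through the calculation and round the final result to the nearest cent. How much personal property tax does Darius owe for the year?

£25,147.67

July 24 – October 26, 2003: 95 days at 3.8% → £1,900,000 × 3.8% × 95/365 = £18,791.7808
October 27 – December 31, 2003: 66 days at 1.85% → £1,900,000 × 1.85% × 66/365 = £6,355.8904
Total = £25,147.6712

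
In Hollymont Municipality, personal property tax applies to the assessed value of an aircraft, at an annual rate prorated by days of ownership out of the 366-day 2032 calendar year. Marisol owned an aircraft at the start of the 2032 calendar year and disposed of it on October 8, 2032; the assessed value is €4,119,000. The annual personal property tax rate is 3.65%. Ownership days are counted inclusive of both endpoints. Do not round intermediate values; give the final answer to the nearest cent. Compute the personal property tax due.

Days held (January 1 – October 8, 2032): 282 out of 366
Tax = €4,119,000 × 3.65% × 282/366 = €115,838.4344

€115,838.43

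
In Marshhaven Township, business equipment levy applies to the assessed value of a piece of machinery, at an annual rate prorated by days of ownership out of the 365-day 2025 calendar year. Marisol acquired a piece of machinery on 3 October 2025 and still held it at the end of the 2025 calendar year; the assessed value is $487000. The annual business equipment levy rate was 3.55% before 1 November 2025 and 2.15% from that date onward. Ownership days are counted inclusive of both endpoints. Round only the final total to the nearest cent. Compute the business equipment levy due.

3 October – 31 October 2025: 29 days at 3.55% → $487000 × 3.55% × 29/365 = $1373.6068
1 November – 31 December 2025: 61 days at 2.15% → $487000 × 2.15% × 61/365 = $1749.8644
Total = $3123.4712

$3123.47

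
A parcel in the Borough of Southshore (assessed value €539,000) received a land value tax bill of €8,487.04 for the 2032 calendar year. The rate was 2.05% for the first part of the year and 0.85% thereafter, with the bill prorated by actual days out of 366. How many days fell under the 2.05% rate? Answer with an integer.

Let d = days at the first rate; then 366 − d days at the second rate.
€539,000 × [2.05%·d + 0.85%·(366−d)] / 366 = €8,487.04
Solving gives d = 221, so the new rate took effect on 9 Aug 2032.

221 days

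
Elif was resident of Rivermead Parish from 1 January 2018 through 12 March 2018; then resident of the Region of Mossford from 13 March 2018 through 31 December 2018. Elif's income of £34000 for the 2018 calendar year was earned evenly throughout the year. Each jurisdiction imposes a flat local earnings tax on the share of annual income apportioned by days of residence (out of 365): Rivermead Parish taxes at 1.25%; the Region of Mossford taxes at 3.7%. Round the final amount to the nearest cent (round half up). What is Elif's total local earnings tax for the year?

Rivermead Parish, 1 January – 12 March 2018: 71 days → £34000 × 1.25% × 71/365 = £82.6712
The Region of Mossford, 13 March – 31 December 2018: 294 days → £34000 × 3.7% × 294/365 = £1013.2932
Total = £1095.9644

£1095.96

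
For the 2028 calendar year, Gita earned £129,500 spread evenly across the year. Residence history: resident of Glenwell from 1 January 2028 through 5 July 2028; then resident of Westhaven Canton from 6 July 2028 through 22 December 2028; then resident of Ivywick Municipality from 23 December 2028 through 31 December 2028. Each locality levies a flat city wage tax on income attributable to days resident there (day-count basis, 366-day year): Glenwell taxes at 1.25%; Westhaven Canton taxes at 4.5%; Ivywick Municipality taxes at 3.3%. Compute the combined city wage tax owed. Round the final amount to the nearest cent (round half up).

£3,638.91

Glenwell, 1 January – 5 July 2028: 187 days → £129,500 × 1.25% × 187/366 = £827.0663
Westhaven Canton, 6 July – 22 December 2028: 170 days → £129,500 × 4.5% × 170/366 = £2,706.7623
Ivywick Municipality, 23 December – 31 December 2028: 9 days → £129,500 × 3.3% × 9/366 = £105.0861
Total = £3,638.9146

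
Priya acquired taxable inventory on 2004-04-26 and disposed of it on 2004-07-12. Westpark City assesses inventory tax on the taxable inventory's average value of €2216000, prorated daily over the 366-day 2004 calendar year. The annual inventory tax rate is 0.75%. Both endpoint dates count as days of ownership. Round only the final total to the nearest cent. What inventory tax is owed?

Days held (2004-04-26 to 2004-07-12): 78 out of 366
Tax = €2216000 × 0.75% × 78/366 = €3541.9672

€3541.97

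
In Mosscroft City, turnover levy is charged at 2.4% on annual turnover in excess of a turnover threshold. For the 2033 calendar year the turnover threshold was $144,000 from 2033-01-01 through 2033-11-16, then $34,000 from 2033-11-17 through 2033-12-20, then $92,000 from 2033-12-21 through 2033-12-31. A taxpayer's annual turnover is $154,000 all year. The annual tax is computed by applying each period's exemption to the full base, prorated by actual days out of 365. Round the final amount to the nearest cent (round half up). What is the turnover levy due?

2033-01-01 to 2033-11-16: 320 days, exemption $144,000 → ($154,000 − $144,000) × 2.4% × 320/365 = $210.4110
2033-11-17 to 2033-12-20: 34 days, exemption $34,000 → ($154,000 − $34,000) × 2.4% × 34/365 = $268.2740
2033-12-21 to 2033-12-31: 11 days, exemption $92,000 → ($154,000 − $92,000) × 2.4% × 11/365 = $44.8438
Total = $523.5288

$523.53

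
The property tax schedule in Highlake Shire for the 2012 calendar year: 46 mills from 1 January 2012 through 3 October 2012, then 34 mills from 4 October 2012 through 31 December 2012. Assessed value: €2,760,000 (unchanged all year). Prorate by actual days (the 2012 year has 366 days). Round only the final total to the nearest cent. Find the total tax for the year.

€118,906.23

1 January – 3 October 2012: 277 days at 46 mills → €2,760,000 × 4.6% × 277/366 = €96,087.2131
4 October – 31 December 2012: 89 days at 34 mills → €2,760,000 × 3.4% × 89/366 = €22,819.0164
Total = €118,906.2295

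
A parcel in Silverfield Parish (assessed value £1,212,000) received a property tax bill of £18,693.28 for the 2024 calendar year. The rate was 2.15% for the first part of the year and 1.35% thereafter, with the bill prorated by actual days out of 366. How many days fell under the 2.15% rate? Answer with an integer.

Let d = days at the first rate; then 366 − d days at the second rate.
£1,212,000 × [2.15%·d + 1.35%·(366−d)] / 366 = £18,693.28
Solving gives d = 88, so the new rate took effect on 29 March 2024.

88 days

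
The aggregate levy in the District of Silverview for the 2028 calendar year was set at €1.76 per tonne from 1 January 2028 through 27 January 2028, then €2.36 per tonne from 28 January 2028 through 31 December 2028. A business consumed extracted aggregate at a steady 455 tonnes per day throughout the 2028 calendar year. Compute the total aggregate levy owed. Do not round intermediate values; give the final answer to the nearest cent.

1 January – 27 January 2028: 27 days × 455 tonnes/day = 12,285 tonnes at €1.76/tonne → €21,621.60
28 January – 31 December 2028: 339 days × 455 tonnes/day = 154,245 tonnes at €2.36/tonne → €364,018.20

€385,639.80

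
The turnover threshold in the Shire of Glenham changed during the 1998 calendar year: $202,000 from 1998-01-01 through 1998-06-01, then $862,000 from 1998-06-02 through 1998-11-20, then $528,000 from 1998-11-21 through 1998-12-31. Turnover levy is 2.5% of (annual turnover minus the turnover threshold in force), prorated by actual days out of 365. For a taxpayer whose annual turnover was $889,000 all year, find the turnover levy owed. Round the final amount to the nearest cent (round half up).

$8,484.18

1998-01-01 to 1998-06-01: 152 days, exemption $202,000 → ($889,000 − $202,000) × 2.5% × 152/365 = $7,152.3288
1998-06-02 to 1998-11-20: 172 days, exemption $862,000 → ($889,000 − $862,000) × 2.5% × 172/365 = $318.0822
1998-11-21 to 1998-12-31: 41 days, exemption $528,000 → ($889,000 − $528,000) × 2.5% × 41/365 = $1,013.7671
Total = $8,484.1781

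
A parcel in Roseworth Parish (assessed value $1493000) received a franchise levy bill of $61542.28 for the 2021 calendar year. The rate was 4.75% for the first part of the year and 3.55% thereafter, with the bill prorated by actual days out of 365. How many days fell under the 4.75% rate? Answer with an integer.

Let d = days at the first rate; then 365 − d days at the second rate.
$1493000 × [4.75%·d + 3.55%·(365−d)] / 365 = $61542.28
Solving gives d = 174, so the new rate took effect on 24 Jun 2021.

174 days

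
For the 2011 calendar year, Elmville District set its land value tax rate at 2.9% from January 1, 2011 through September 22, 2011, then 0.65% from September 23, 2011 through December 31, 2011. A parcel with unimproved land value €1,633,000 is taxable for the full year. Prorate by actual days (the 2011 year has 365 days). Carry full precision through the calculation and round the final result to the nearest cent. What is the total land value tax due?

January 1 – September 22, 2011: 265 days at 2.9% → €1,633,000 × 2.9% × 265/365 = €34,382.4795
September 23 – December 31, 2011: 100 days at 0.65% → €1,633,000 × 0.65% × 100/365 = €2,908.0822
Total = €37,290.5616

€37,290.56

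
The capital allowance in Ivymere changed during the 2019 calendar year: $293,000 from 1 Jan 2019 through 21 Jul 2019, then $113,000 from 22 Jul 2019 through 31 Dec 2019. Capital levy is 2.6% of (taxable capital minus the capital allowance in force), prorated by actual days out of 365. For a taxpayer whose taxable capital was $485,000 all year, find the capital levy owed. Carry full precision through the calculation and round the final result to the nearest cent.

1 Jan – 21 Jul 2019: 202 days, exemption $293,000 → ($485,000 − $293,000) × 2.6% × 202/365 = $2,762.6959
22 Jul – 31 Dec 2019: 163 days, exemption $113,000 → ($485,000 − $113,000) × 2.6% × 163/365 = $4,319.2767
Total = $7,081.9726

$7,081.97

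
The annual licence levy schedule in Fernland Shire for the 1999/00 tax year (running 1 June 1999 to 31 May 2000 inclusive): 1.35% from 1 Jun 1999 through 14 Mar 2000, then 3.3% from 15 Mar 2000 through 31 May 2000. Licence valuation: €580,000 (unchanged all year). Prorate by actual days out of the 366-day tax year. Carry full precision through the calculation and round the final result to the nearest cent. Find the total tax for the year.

1 Jun 1999 – 14 Mar 2000: 288 days at 1.35% → €580,000 × 1.35% × 288/366 = €6,161.3115
15 Mar – 31 May 2000: 78 days at 3.3% → €580,000 × 3.3% × 78/366 = €4,079.0164
Total = €10,240.3279

€10,240.33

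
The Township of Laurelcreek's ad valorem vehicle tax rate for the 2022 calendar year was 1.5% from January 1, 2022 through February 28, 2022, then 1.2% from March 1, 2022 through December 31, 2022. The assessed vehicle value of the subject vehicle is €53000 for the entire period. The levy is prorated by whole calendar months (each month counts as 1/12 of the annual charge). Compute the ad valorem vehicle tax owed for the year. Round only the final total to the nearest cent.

January 1 – February 28, 2022: 2 months at 1.5% → €53000 × 1.5% × 2/12 = €132.5000
March 1 – December 31, 2022: 10 months at 1.2% → €53000 × 1.2% × 10/12 = €530.0000
Total = €662.5000

€662.50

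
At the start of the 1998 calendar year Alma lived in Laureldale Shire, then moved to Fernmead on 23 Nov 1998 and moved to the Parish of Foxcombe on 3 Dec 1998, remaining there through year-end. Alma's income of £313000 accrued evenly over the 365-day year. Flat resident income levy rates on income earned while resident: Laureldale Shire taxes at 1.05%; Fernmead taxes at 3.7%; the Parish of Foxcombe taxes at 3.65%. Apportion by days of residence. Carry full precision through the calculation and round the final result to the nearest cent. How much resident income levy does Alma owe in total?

Laureldale Shire, 1 Jan – 22 Nov 1998: 326 days → £313000 × 1.05% × 326/365 = £2935.3397
Fernmead, 23 Nov – 2 Dec 1998: 10 days → £313000 × 3.7% × 10/365 = £317.2877
The Parish of Foxcombe, 3 Dec – 31 Dec 1998: 29 days → £313000 × 3.65% × 29/365 = £907.7000
Total = £4160.3274

£4160.33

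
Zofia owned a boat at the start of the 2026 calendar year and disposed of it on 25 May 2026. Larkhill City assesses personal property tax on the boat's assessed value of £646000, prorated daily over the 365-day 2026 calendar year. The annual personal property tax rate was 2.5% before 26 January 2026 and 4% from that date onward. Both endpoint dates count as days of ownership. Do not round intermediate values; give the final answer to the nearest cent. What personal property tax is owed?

1 January – 25 January 2026: 25 days at 2.5% → £646000 × 2.5% × 25/365 = £1106.1644
26 January – 25 May 2026: 120 days at 4% → £646000 × 4% × 120/365 = £8495.3425
Total = £9601.5068

£9601.51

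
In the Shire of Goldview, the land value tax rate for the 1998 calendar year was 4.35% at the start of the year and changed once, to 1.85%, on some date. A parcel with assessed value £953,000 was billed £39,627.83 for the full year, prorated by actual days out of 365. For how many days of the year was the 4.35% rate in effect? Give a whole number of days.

337 days

Let d = days at the first rate; then 365 − d days at the second rate.
£953,000 × [4.35%·d + 1.85%·(365−d)] / 365 = £39,627.83
Solving gives d = 337, so the new rate took effect on 4 December 1998.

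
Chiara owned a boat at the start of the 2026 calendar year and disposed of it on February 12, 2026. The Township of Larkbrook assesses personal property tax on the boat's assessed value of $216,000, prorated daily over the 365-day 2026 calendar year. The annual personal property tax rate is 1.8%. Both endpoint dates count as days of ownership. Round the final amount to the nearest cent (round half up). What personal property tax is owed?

Days held (January 1 – February 12, 2026): 43 out of 365
Tax = $216,000 × 1.8% × 43/365 = $458.0384

$458.04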